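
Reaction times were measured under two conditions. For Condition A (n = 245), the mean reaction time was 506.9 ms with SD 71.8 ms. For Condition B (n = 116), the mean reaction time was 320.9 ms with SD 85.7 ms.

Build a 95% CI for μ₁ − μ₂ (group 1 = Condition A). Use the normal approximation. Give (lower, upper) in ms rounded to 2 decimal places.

(168.00, 204.00)

Standard errors of each mean: 71.8/√245 = 4.5871 and 85.7/√116 = 7.9570.
SE(x̄₁ − x̄₂) = √(4.5871² + 7.9570²) = 9.1845 for independent samples with unequal variances.
With z* = 1.960, the margin is 1.960 × 9.1845 = 18.0016.
x̄₁ − x̄₂ = 506.9 − 320.9 = 186.0000; the interval is 186.0000 ± 18.0016 = (168.00, 204.00).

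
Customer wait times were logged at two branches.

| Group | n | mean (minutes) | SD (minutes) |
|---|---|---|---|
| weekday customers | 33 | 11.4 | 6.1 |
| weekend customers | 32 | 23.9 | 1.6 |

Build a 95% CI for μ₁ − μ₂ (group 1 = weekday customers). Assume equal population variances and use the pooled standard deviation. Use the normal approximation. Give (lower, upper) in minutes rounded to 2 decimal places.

Pooled variance s_p² = [32·6.1² + 31·1.6²] / (33+32−2) = 20.1600, so s_p = 4.4900.
SE_diff = s_p·√(1/n₁ + 1/n₂) = 4.4900·√(1/33 + 1/32) = 1.1140.
z* = 1.960; margin = 1.960 × 1.1140 = 2.1834.
Difference = 11.4 − 23.9 = -12.5000.
-12.5000 ± 2.1834 → (-14.68, -10.32).

(-14.68, -10.32)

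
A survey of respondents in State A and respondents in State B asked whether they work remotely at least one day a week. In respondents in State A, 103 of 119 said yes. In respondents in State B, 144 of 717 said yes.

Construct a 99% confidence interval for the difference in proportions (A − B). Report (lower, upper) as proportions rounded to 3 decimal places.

(0.575, 0.754)

Sample proportions: 103/119 = 0.8655, 144/717 = 0.2008.
Each SE is √(p̂(1−p̂)/n): √(0.8655·0.1345/119) = 0.03128 and √(0.2008·0.7992/717) = 0.01496.
SE(p̂₁ − p̂₂) = √(SE₁² + SE₂²) = √(0.0009784384 + 0.0002238016) = 0.03467, since the two samples are independent.
At 99% confidence z* = 2.576; margin = 2.576 × 0.03467 = 0.08931.
The difference is 0.8655 − 0.2008 = 0.6647, so the interval is 0.6647 ± 0.08931 = (0.575, 0.754).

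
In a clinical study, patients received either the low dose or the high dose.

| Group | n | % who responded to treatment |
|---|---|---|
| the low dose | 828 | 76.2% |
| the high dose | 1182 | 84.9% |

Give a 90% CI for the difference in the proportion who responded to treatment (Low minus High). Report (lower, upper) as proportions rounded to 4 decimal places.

Each SE is √(p̂(1−p̂)/n): √(0.7620·0.2380/828) = 0.01480 and √(0.8490·0.1510/1182) = 0.01041.
SE(p̂₁ − p̂₂) = √(SE₁² + SE₂²) = √(0.00021904 + 0.0001083681) = 0.01809, since the two samples are independent.
At 90% confidence z* = 1.645; margin = 1.645 × 0.01809 = 0.02976.
The difference is 0.7620 − 0.8490 = -0.0870, so the interval is -0.0870 ± 0.02976 = (-0.1168, -0.0572).

(-0.1168, -0.0572)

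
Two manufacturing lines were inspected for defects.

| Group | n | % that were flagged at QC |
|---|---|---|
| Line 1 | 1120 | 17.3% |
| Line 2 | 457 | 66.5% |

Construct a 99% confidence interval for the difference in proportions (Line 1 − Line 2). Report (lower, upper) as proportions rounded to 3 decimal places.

(-0.556, -0.428)

The two standard errors are √(0.1730×0.8270/1120) = 0.01130 and √(0.6650×0.3350/457) = 0.02208.
Because the samples are independent, SE_diff = √(0.01130² + 0.02208²) = 0.02480.
Using z* = 2.576 for 99%, ME = 2.576 × 0.02480 = 0.06388.
p̂₁ − p̂₂ = -0.4920; interval -0.4920 ± 0.06388 gives (-0.556, -0.428).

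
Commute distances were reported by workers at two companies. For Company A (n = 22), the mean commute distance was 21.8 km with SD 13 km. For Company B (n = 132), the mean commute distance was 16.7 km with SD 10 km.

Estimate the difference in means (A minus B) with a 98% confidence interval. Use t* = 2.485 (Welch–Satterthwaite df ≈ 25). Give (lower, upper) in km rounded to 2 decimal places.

(-2.12, 12.32)

SE₁ = s₁/√n₁ = 13/√22 = 2.7716; SE₂ = 10/√132 = 0.8704.
Independent samples, unequal variances: SE_diff = √(SE₁² + SE₂²) = √(7.68176656 + 0.75759616) = 2.9051.
t* = 2.485, so margin of error = 2.485 × 2.9051 = 7.2192.
Difference in means = 21.8 − 16.7 = 5.1000.
5.1000 ± 7.2192 → (-2.12, 12.32).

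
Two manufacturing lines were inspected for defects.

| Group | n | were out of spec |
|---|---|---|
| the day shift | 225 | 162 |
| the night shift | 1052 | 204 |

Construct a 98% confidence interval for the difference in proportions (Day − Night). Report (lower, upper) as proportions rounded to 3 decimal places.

p̂₁ = 162/225 = 0.7200 and p̂₂ = 204/1052 = 0.1939.
SE₁ = √(p̂₁(1−p̂₁)/n₁) = √(0.7200·0.2800/225) = 0.02993; SE₂ = √(0.1939·0.8061/1052) = 0.01219.
Independent samples: SE of the difference = √(SE₁² + SE₂²) = √(0.0008958049 + 0.0001485961) = 0.03232.
z* for 98% confidence is 2.326, so the margin of error is 2.326 × 0.03232 = 0.07518.
Point estimate p̂₁ − p̂₂ = 0.7200 − 0.1939 = 0.5261.
0.5261 ± 0.07518 → (0.451, 0.601).

(0.451, 0.601)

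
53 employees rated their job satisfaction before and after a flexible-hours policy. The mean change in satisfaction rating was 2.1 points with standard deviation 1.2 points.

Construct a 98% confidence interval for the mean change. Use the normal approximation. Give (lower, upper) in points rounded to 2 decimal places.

This is a matched-pairs design, so SE = s_d/√n = 1.2/√53 = 0.1648.
Margin = 2.326 × 0.1648 = 0.3833; the interval is 2.1 ± 0.3833 = (1.72, 2.48).

(1.72, 2.48)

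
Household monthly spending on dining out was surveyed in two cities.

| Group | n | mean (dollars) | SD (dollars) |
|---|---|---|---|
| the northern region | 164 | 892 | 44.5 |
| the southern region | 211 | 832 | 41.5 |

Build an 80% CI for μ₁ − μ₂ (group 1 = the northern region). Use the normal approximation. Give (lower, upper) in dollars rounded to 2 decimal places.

(54.23, 65.77)

Standard errors of each mean: 44.5/√164 = 3.4749 and 41.5/√211 = 2.8570.
SE(x̄₁ − x̄₂) = √(3.4749² + 2.8570²) = 4.4986 for independent samples with unequal variances.
With z* = 1.282, the margin is 1.282 × 4.4986 = 5.7672.
x̄₁ − x̄₂ = 892 − 832 = 60.0000; the interval is 60.0000 ± 5.7672 = (54.23, 65.77).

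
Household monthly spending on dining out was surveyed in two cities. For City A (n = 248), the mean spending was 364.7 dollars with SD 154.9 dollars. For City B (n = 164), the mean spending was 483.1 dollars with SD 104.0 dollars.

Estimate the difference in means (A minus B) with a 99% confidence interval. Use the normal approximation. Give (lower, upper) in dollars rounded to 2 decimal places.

Standard errors of each mean: 154.9/√248 = 9.8362 and 104.0/√164 = 8.1210.
SE(x̄₁ − x̄₂) = √(9.8362² + 8.1210²) = 12.7554 for independent samples with unequal variances.
With z* = 2.576, the margin is 2.576 × 12.7554 = 32.8579.
x̄₁ − x̄₂ = 364.7 − 483.1 = -118.4000; the interval is -118.4000 ± 32.8579 = (-151.26, -85.54).

(-151.26, -85.54)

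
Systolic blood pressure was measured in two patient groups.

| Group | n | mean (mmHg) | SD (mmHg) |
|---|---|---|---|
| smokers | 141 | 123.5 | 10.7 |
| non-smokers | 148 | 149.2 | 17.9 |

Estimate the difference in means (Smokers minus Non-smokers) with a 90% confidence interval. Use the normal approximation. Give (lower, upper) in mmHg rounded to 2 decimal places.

Per-group SEs: s₁/√n₁ = 10.7/√141 = 0.9011, s₂/√n₂ = 17.9/√148 = 1.4714.
Unpooled SE of the difference: √(0.81198121 + 2.16501796) = 1.7254.
Margin of error = z* · SE = 1.645 × 1.7254 = 2.8383.
x̄₁ − x̄₂ = 123.5 − 149.2 = -25.7000.
CI: -25.7000 ± 2.8383 = (-28.54, -22.86).

(-28.54, -22.86)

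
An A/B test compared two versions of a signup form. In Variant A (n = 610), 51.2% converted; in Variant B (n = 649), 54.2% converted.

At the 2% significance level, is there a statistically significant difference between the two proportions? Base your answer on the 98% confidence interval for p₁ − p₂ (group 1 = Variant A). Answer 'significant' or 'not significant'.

not significant

SE₁ = √(p̂₁(1−p̂₁)/n₁) = √(0.5120·0.4880/610) = 0.02024; SE₂ = √(0.5420·0.4580/649) = 0.01956.
Independent samples: SE of the difference = √(SE₁² + SE₂²) = √(0.0004096576 + 0.0003825936) = 0.02815.
z* for 98% confidence is 2.326, so the margin of error is 2.326 × 0.02815 = 0.06548.
Point estimate p̂₁ − p̂₂ = 0.5120 − 0.5420 = -0.0300.
-0.0300 ± 0.06548 → (-0.09548, 0.03548).
The interval (-0.09548, 0.03548) contains 0, so the difference is not significant.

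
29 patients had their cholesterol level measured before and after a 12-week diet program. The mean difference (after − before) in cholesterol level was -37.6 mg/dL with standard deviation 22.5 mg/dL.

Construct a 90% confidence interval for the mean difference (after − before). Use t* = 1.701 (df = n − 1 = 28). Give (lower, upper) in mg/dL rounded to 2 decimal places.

Paired design: SE = s_d/√n = 22.5/√29 = 4.1781.
t* = 1.701; margin of error = 1.701 × 4.1781 = 7.1069.
-37.6 ± 7.1069 → (-44.71, -30.49).

(-44.71, -30.49)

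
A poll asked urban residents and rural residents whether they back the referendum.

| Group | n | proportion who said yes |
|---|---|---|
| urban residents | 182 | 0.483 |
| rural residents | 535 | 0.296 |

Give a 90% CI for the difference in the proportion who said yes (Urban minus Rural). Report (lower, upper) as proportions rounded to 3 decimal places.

Each SE is √(p̂(1−p̂)/n): √(0.4830·0.5170/182) = 0.03704 and √(0.2960·0.7040/535) = 0.01974.
SE(p̂₁ − p̂₂) = √(SE₁² + SE₂²) = √(0.0013719616 + 0.0003896676) = 0.04197, since the two samples are independent.
At 90% confidence z* = 1.645; margin = 1.645 × 0.04197 = 0.06904.
The difference is 0.4830 − 0.2960 = 0.1870, so the interval is 0.1870 ± 0.06904 = (0.118, 0.256).

(0.118, 0.256)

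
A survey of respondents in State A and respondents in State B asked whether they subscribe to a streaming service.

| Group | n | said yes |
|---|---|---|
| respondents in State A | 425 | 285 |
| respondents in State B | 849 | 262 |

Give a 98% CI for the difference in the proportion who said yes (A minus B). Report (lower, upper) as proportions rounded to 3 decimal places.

(0.297, 0.427)

First, p̂₁ = 285/425 = 0.6706; p̂₂ = 262/849 = 0.3086.
The two standard errors are √(0.6706×0.3294/425) = 0.02280 and √(0.3086×0.6914/849) = 0.01585.
Because the samples are independent, SE_diff = √(0.02280² + 0.01585²) = 0.02777.
Using z* = 2.326 for 98%, ME = 2.326 × 0.02777 = 0.06459.
p̂₁ − p̂₂ = 0.3620; interval 0.3620 ± 0.06459 gives (0.297, 0.427).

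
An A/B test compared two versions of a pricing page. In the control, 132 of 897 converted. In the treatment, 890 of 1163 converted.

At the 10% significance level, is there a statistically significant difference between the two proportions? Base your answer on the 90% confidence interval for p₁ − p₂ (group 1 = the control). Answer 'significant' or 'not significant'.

significant

First, p̂₁ = 132/897 = 0.1472; p̂₂ = 890/1163 = 0.7653.
The two standard errors are √(0.1472×0.8528/897) = 0.01183 and √(0.7653×0.2347/1163) = 0.01243.
Because the samples are independent, SE_diff = √(0.01183² + 0.01243²) = 0.01716.
Using z* = 1.645 for 90%, ME = 1.645 × 0.01716 = 0.02823.
p̂₁ − p̂₂ = -0.6181; interval -0.6181 ± 0.02823 gives (-0.64633, -0.58987).
The interval (-0.64633, -0.58987) does not contain 0, so the difference is significant.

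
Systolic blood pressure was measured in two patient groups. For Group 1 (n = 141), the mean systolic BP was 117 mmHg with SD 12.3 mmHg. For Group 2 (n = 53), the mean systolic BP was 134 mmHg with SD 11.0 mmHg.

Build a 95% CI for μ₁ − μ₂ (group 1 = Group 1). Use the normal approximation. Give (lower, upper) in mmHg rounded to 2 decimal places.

(-20.59, -13.41)

Per-group SEs: s₁/√n₁ = 12.3/√141 = 1.0358, s₂/√n₂ = 11.0/√53 = 1.5110.
Unpooled SE of the difference: √(1.07288164 + 2.283121) = 1.8319.
Margin of error = z* · SE = 1.960 × 1.8319 = 3.5905.
x̄₁ − x̄₂ = 117 − 134 = -17.0000.
CI: -17.0000 ± 3.5905 = (-20.59, -13.41).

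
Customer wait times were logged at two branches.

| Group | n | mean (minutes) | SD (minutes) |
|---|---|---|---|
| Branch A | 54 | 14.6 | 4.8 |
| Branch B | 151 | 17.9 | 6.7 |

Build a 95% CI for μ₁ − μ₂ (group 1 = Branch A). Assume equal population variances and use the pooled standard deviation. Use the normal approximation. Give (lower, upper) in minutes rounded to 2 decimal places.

s_p = √[((n₁−1)s₁² + (n₂−1)s₂²)/(n₁+n₂−2)] = √[(53·4.8² + 150·6.7²)/203] = 6.2598.
SE = 6.2598·√(1/54 + 1/151) = 0.9925.
With z* = 1.960, margin = 1.960 × 0.9925 = 1.9453.
x̄₁ − x̄₂ = 14.6 − 17.9 = -3.3000; interval -3.3000 ± 1.9453 = (-5.25, -1.35).

(-5.25, -1.35)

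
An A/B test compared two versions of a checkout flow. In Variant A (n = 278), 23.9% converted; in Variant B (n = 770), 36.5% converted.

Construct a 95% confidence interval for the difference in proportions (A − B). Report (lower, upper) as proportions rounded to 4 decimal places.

Each SE is √(p̂(1−p̂)/n): √(0.2390·0.7610/278) = 0.02558 and √(0.3650·0.6350/770) = 0.01735.
SE(p̂₁ − p̂₂) = √(SE₁² + SE₂²) = √(0.0006543364 + 0.0003010225) = 0.03091, since the two samples are independent.
At 95% confidence z* = 1.960; margin = 1.960 × 0.03091 = 0.06058.
The difference is 0.2390 − 0.3650 = -0.1260, so the interval is -0.1260 ± 0.06058 = (-0.1866, -0.0654).

(-0.1866, -0.0654)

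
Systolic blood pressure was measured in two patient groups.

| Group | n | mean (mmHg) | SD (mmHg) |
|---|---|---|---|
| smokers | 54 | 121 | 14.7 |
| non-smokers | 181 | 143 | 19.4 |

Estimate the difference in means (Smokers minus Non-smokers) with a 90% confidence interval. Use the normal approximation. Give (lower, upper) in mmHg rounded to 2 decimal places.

SE₁ = s₁/√n₁ = 14.7/√54 = 2.0004; SE₂ = 19.4/√181 = 1.4420.
Independent samples, unequal variances: SE_diff = √(SE₁² + SE₂²) = √(4.00160016 + 2.079364) = 2.4660.
z* = 1.645, so margin of error = 1.645 × 2.4660 = 4.0566.
Difference in means = 121 − 143 = -22.0000.
-22.0000 ± 4.0566 → (-26.06, -17.94).

(-26.06, -17.94)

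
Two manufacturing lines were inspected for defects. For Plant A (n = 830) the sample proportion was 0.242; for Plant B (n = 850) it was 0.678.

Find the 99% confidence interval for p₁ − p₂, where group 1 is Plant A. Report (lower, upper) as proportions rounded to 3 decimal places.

SE₁ = √(p̂₁(1−p̂₁)/n₁) = √(0.2420·0.7580/830) = 0.01487; SE₂ = √(0.6780·0.3220/850) = 0.01603.
Independent samples: SE of the difference = √(SE₁² + SE₂²) = √(0.0002211169 + 0.0002569609) = 0.02186.
z* for 99% confidence is 2.576, so the margin of error is 2.576 × 0.02186 = 0.05631.
Point estimate p̂₁ − p̂₂ = 0.2420 − 0.6780 = -0.4360.
-0.4360 ± 0.05631 → (-0.492, -0.380).

(-0.492, -0.380)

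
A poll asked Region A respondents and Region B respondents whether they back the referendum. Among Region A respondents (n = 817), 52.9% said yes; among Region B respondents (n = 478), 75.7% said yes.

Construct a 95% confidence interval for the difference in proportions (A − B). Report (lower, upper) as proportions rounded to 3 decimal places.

The two standard errors are √(0.5290×0.4710/817) = 0.01746 and √(0.7570×0.2430/478) = 0.01962.
Because the samples are independent, SE_diff = √(0.01746² + 0.01962²) = 0.02626.
Using z* = 1.960 for 95%, ME = 1.960 × 0.02626 = 0.05147.
p̂₁ − p̂₂ = -0.2280; interval -0.2280 ± 0.05147 gives (-0.279, -0.177).

(-0.279, -0.177)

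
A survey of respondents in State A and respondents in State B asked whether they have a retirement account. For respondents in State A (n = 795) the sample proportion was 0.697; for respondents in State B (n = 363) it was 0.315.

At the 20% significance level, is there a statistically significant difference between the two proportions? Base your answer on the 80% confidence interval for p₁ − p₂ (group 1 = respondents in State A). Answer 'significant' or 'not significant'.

significant

SE₁ = √(p̂₁(1−p̂₁)/n₁) = √(0.6970·0.3030/795) = 0.01630; SE₂ = √(0.3150·0.6850/363) = 0.02438.
Independent samples: SE of the difference = √(SE₁² + SE₂²) = √(0.00026569 + 0.0005943844) = 0.02933.
z* for 80% confidence is 1.282, so the margin of error is 1.282 × 0.02933 = 0.03760.
Point estimate p̂₁ − p̂₂ = 0.6970 − 0.3150 = 0.3820.
0.3820 ± 0.03760 → (0.34440, 0.41960).
The interval (0.34440, 0.41960) does not contain 0, so the difference is significant.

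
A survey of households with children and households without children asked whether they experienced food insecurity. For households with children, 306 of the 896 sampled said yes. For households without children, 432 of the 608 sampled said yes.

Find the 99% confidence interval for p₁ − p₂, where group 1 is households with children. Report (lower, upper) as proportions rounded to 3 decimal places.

(-0.432, -0.306)

p̂₁ = 306/896 = 0.3415 and p̂₂ = 432/608 = 0.7105.
SE₁ = √(p̂₁(1−p̂₁)/n₁) = √(0.3415·0.6585/896) = 0.01584; SE₂ = √(0.7105·0.2895/608) = 0.01839.
Independent samples: SE of the difference = √(SE₁² + SE₂²) = √(0.0002509056 + 0.0003381921) = 0.02427.
z* for 99% confidence is 2.576, so the margin of error is 2.576 × 0.02427 = 0.06252.
Point estimate p̂₁ − p̂₂ = 0.3415 − 0.7105 = -0.3690.
-0.3690 ± 0.06252 → (-0.432, -0.306).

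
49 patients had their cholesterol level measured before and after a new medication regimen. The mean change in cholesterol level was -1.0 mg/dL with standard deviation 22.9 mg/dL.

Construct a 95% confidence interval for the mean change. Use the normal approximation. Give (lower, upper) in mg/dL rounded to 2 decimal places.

(-7.41, 5.41)

Paired design: SE = s_d/√n = 22.9/√49 = 3.2714.
z* = 1.960; margin of error = 1.960 × 3.2714 = 6.4119.
-1.0 ± 6.4119 → (-7.41, 5.41).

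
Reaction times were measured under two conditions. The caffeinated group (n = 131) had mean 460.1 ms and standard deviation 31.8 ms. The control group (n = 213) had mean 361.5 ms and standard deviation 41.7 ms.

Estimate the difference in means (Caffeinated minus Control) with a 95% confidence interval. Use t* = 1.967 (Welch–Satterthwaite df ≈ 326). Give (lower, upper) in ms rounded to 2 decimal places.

(90.76, 106.44)

Per-group SEs: s₁/√n₁ = 31.8/√131 = 2.7784, s₂/√n₂ = 41.7/√213 = 2.8572.
Unpooled SE of the difference: √(7.71950656 + 8.16359184) = 3.9854.
Margin of error = t* · SE = 1.967 × 3.9854 = 7.8393.
x̄₁ − x̄₂ = 460.1 − 361.5 = 98.6000.
CI: 98.6000 ± 7.8393 = (90.76, 106.44).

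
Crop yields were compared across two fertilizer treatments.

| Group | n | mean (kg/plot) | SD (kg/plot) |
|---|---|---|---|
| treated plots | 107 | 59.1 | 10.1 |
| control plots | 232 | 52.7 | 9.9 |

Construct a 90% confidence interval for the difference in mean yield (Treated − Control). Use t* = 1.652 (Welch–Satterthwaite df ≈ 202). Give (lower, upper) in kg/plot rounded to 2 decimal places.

Per-group SEs: s₁/√n₁ = 10.1/√107 = 0.9764, s₂/√n₂ = 9.9/√232 = 0.6500.
Unpooled SE of the difference: √(0.95335696 + 0.4225) = 1.1730.
Margin of error = t* · SE = 1.652 × 1.1730 = 1.9378.
x̄₁ − x̄₂ = 59.1 − 52.7 = 6.4000.
CI: 6.4000 ± 1.9378 = (4.46, 8.34).

(4.46, 8.34)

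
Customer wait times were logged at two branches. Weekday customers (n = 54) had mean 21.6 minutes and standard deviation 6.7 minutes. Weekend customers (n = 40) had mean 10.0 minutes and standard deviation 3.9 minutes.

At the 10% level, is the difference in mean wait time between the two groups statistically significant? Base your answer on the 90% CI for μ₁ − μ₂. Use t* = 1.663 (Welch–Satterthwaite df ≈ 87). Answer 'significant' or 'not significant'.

significant

Per-group SEs: s₁/√n₁ = 6.7/√54 = 0.9118, s₂/√n₂ = 3.9/√40 = 0.6166.
Unpooled SE of the difference: √(0.83137924 + 0.38019556) = 1.1007.
Margin of error = t* · SE = 1.663 × 1.1007 = 1.8305.
x̄₁ − x̄₂ = 21.6 − 10.0 = 11.6000.
CI: 11.6000 ± 1.8305 = (9.7695, 13.4305).
The interval (9.7695, 13.4305) does not contain 0, so the difference is significant.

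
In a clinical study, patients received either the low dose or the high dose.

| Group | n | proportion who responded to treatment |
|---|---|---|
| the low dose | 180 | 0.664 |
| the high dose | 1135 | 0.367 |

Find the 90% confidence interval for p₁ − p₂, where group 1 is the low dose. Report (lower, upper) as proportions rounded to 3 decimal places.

(0.234, 0.360)

SE₁ = √(p̂₁(1−p̂₁)/n₁) = √(0.6640·0.3360/180) = 0.03521; SE₂ = √(0.3670·0.6330/1135) = 0.01431.
Independent samples: SE of the difference = √(SE₁² + SE₂²) = √(0.0012397441 + 0.0002047761) = 0.03801.
z* for 90% confidence is 1.645, so the margin of error is 1.645 × 0.03801 = 0.06253.
Point estimate p̂₁ − p̂₂ = 0.6640 − 0.3670 = 0.2970.
0.2970 ± 0.06253 → (0.234, 0.360).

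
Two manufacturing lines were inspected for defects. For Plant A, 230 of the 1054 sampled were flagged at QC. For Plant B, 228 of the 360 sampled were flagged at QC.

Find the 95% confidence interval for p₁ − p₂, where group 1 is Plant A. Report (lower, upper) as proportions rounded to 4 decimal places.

(-0.4708, -0.3594)

Sample proportions: 230/1054 = 0.2182, 228/360 = 0.6333.
Each SE is √(p̂(1−p̂)/n): √(0.2182·0.7818/1054) = 0.01272 and √(0.6333·0.3667/360) = 0.02540.
SE(p̂₁ − p̂₂) = √(SE₁² + SE₂²) = √(0.0001617984 + 0.00064516) = 0.02841, since the two samples are independent.
At 95% confidence z* = 1.960; margin = 1.960 × 0.02841 = 0.05568.
The difference is 0.2182 − 0.6333 = -0.4151, so the interval is -0.4151 ± 0.05568 = (-0.4708, -0.3594).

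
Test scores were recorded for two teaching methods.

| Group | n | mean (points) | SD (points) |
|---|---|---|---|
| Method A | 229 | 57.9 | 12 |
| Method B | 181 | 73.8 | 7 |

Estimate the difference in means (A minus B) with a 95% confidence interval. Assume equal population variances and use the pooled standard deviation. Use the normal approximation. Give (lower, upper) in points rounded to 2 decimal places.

s_p = √[((n₁−1)s₁² + (n₂−1)s₂²)/(n₁+n₂−2)] = √[(228·12² + 180·7²)/408] = 10.1039.
SE = 10.1039·√(1/229 + 1/181) = 1.0049.
With z* = 1.960, margin = 1.960 × 1.0049 = 1.9696.
x̄₁ − x̄₂ = 57.9 − 73.8 = -15.9000; interval -15.9000 ± 1.9696 = (-17.87, -13.93).

(-17.87, -13.93)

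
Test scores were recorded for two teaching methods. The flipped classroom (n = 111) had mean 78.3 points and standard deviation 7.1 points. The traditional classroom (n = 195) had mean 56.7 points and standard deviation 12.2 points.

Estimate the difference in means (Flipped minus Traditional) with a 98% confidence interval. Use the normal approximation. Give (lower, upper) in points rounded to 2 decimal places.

Per-group SEs: s₁/√n₁ = 7.1/√111 = 0.6739, s₂/√n₂ = 12.2/√195 = 0.8737.
Unpooled SE of the difference: √(0.45414121 + 0.76335169) = 1.1034.
Margin of error = z* · SE = 2.326 × 1.1034 = 2.5665.
x̄₁ − x̄₂ = 78.3 − 56.7 = 21.6000.
CI: 21.6000 ± 2.5665 = (19.03, 24.17).

(19.03, 24.17)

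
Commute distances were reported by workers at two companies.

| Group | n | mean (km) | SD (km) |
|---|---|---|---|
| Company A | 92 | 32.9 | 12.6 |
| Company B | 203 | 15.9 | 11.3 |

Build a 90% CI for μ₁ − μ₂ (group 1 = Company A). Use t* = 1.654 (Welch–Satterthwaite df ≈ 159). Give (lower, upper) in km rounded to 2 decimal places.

SE₁ = s₁/√n₁ = 12.6/√92 = 1.3136; SE₂ = 11.3/√203 = 0.7931.
Independent samples, unequal variances: SE_diff = √(SE₁² + SE₂²) = √(1.72554496 + 0.62900761) = 1.5345.
t* = 1.654, so margin of error = 1.654 × 1.5345 = 2.5381.
Difference in means = 32.9 − 15.9 = 17.0000.
17.0000 ± 2.5381 → (14.46, 19.54).

(14.46, 19.54)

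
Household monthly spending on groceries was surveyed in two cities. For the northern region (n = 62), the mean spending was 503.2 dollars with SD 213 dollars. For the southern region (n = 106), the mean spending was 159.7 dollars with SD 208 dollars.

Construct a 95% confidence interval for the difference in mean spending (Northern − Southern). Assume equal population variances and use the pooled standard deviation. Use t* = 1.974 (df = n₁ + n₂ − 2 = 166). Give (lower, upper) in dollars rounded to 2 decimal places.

(277.27, 409.73)

s_p = √[((n₁−1)s₁² + (n₂−1)s₂²)/(n₁+n₂−2)] = √[(61·213² + 105·208²)/166] = 209.8512.
SE = 209.8512·√(1/62 + 1/106) = 33.5519.
With t* = 1.974, margin = 1.974 × 33.5519 = 66.2315.
x̄₁ − x̄₂ = 503.2 − 159.7 = 343.5000; interval 343.5000 ± 66.2315 = (277.27, 409.73).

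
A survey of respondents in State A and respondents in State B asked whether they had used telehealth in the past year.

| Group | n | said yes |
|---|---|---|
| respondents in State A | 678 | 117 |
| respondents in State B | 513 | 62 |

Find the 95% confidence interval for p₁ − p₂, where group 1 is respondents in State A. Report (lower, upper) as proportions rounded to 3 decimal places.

Sample proportions: 117/678 = 0.1726, 62/513 = 0.1209.
Each SE is √(p̂(1−p̂)/n): √(0.1726·0.8274/678) = 0.01451 and √(0.1209·0.8791/513) = 0.01439.
SE(p̂₁ − p̂₂) = √(SE₁² + SE₂²) = √(0.0002105401 + 0.0002070721) = 0.02044, since the two samples are independent.
At 95% confidence z* = 1.960; margin = 1.960 × 0.02044 = 0.04006.
The difference is 0.1726 − 0.1209 = 0.0517, so the interval is 0.0517 ± 0.04006 = (0.012, 0.092).

(0.012, 0.092)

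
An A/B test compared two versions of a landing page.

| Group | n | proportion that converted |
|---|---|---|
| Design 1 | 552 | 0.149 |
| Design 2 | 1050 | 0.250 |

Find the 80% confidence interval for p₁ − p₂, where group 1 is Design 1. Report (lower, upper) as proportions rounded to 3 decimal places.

(-0.127, -0.075)

Each SE is √(p̂(1−p̂)/n): √(0.1490·0.8510/552) = 0.01516 and √(0.2500·0.7500/1050) = 0.01336.
SE(p̂₁ − p̂₂) = √(SE₁² + SE₂²) = √(0.0002298256 + 0.0001784896) = 0.02021, since the two samples are independent.
At 80% confidence z* = 1.282; margin = 1.282 × 0.02021 = 0.02591.
The difference is 0.1490 − 0.2500 = -0.1010, so the interval is -0.1010 ± 0.02591 = (-0.127, -0.075).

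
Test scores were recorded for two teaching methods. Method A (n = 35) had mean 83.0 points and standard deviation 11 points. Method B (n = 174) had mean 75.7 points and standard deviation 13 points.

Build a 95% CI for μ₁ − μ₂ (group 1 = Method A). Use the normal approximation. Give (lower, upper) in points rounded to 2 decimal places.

(3.18, 11.42)

SE₁ = s₁/√n₁ = 11/√35 = 1.8593; SE₂ = 13/√174 = 0.9855.
Independent samples, unequal variances: SE_diff = √(SE₁² + SE₂²) = √(3.45699649 + 0.97121025) = 2.1043.
z* = 1.960, so margin of error = 1.960 × 2.1043 = 4.1244.
Difference in means = 83.0 − 75.7 = 7.3000.
7.3000 ± 4.1244 → (3.18, 11.42).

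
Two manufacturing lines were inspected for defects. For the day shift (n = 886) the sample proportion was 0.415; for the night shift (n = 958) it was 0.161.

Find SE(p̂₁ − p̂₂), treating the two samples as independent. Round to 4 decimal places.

0.0204

SE₁ = √(p̂₁(1−p̂₁)/n₁) = √(0.4150·0.5850/886) = 0.01655; SE₂ = √(0.1610·0.8390/958) = 0.01187.
Independent samples: SE of the difference = √(SE₁² + SE₂²) = √(0.0002739025 + 0.0001408969) = 0.02037.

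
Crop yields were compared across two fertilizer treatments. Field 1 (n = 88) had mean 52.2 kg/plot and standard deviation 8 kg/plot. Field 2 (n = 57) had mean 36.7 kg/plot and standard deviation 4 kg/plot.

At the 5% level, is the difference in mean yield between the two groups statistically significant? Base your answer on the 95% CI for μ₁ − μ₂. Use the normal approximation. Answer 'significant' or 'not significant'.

significant

Standard errors of each mean: 8/√88 = 0.8528 and 4/√57 = 0.5298.
SE(x̄₁ − x̄₂) = √(0.8528² + 0.5298²) = 1.0040 for independent samples with unequal variances.
With z* = 1.960, the margin is 1.960 × 1.0040 = 1.9678.
x̄₁ − x̄₂ = 52.2 − 36.7 = 15.5000; the interval is 15.5000 ± 1.9678 = (13.5322, 17.4678).
The interval (13.5322, 17.4678) does not contain 0, so the difference is significant.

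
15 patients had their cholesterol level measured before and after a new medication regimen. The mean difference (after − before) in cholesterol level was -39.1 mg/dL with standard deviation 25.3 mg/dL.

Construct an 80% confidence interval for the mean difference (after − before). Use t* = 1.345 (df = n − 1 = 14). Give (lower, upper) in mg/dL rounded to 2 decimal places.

Paired design: SE = s_d/√n = 25.3/√15 = 6.5324.
t* = 1.345; margin of error = 1.345 × 6.5324 = 8.7861.
-39.1 ± 8.7861 → (-47.89, -30.31).

(-47.89, -30.31)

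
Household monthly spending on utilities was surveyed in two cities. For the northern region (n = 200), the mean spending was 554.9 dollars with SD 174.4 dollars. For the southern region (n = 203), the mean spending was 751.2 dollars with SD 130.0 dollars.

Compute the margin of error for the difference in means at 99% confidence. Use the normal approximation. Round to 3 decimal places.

39.517

SE₁ = s₁/√n₁ = 174.4/√200 = 12.3319; SE₂ = 130.0/√203 = 9.1242.
Independent samples, unequal variances: SE_diff = √(SE₁² + SE₂²) = √(152.07575761 + 83.25102564) = 15.3404.
z* = 2.576, so margin of error = 2.576 × 15.3404 = 39.5169.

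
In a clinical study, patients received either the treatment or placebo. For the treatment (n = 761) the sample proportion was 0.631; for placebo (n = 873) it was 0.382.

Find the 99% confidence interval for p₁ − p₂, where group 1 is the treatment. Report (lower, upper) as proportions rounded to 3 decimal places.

(0.187, 0.311)

The two standard errors are √(0.6310×0.3690/761) = 0.01749 and √(0.3820×0.6180/873) = 0.01644.
Because the samples are independent, SE_diff = √(0.01749² + 0.01644²) = 0.02400.
Using z* = 2.576 for 99%, ME = 2.576 × 0.02400 = 0.06182.
p̂₁ − p̂₂ = 0.2490; interval 0.2490 ± 0.06182 gives (0.187, 0.311).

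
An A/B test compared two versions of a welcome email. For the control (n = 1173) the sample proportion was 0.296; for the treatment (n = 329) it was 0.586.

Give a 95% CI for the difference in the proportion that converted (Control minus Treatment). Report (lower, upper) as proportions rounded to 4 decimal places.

The two standard errors are √(0.2960×0.7040/1173) = 0.01333 and √(0.5860×0.4140/329) = 0.02716.
Because the samples are independent, SE_diff = √(0.01333² + 0.02716²) = 0.03025.
Using z* = 1.960 for 95%, ME = 1.960 × 0.03025 = 0.05929.
p̂₁ − p̂₂ = -0.2900; interval -0.2900 ± 0.05929 gives (-0.3493, -0.2307).

(-0.3493, -0.2307)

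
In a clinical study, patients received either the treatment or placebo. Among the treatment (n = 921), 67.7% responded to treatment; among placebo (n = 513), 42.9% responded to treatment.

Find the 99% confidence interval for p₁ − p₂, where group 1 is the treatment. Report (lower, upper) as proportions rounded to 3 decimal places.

Each SE is √(p̂(1−p̂)/n): √(0.6770·0.3230/921) = 0.01541 and √(0.4290·0.5710/513) = 0.02185.
SE(p̂₁ − p̂₂) = √(SE₁² + SE₂²) = √(0.0002374681 + 0.0004774225) = 0.02674, since the two samples are independent.
At 99% confidence z* = 2.576; margin = 2.576 × 0.02674 = 0.06888.
The difference is 0.6770 − 0.4290 = 0.2480, so the interval is 0.2480 ± 0.06888 = (0.179, 0.317).

(0.179, 0.317)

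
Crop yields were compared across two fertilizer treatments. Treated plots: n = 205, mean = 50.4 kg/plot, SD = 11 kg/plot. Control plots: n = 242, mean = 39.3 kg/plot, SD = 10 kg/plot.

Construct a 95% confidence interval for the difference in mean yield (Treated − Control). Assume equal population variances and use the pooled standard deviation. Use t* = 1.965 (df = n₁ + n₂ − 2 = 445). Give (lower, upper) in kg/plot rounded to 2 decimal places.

(9.15, 13.05)

Pooled variance s_p² = [204·11² + 241·10²] / (205+242−2) = 109.6270, so s_p = 10.4703.
SE_diff = s_p·√(1/n₁ + 1/n₂) = 10.4703·√(1/205 + 1/242) = 0.9939.
t* = 1.965; margin = 1.965 × 0.9939 = 1.9530.
Difference = 50.4 − 39.3 = 11.1000.
11.1000 ± 1.9530 → (9.15, 13.05).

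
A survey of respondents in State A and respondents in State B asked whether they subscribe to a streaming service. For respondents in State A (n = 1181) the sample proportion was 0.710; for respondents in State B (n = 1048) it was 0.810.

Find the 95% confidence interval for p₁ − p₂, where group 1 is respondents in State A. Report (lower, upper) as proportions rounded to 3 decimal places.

(-0.135, -0.065)

The two standard errors are √(0.7100×0.2900/1181) = 0.01320 and √(0.8100×0.1900/1048) = 0.01212.
Because the samples are independent, SE_diff = √(0.01320² + 0.01212²) = 0.01792.
Using z* = 1.960 for 95%, ME = 1.960 × 0.01792 = 0.03512.
p̂₁ − p̂₂ = -0.1000; interval -0.1000 ± 0.03512 gives (-0.135, -0.065).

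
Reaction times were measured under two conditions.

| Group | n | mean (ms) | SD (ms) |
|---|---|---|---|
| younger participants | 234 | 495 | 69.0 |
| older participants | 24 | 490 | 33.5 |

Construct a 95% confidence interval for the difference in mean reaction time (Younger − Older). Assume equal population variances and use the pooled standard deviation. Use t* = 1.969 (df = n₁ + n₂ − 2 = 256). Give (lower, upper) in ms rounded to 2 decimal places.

s_p = √[((n₁−1)s₁² + (n₂−1)s₂²)/(n₁+n₂−2)] = √[(233·69.0² + 23·33.5²)/256] = 66.5889.
SE = 66.5889·√(1/234 + 1/24) = 14.2724.
With t* = 1.969, margin = 1.969 × 14.2724 = 28.1024.
x̄₁ − x̄₂ = 495 − 490 = 5.0000; interval 5.0000 ± 28.1024 = (-23.10, 33.10).

(-23.10, 33.10)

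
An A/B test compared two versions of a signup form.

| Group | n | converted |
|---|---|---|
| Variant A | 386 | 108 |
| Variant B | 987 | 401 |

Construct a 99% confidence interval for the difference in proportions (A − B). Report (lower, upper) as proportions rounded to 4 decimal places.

(-0.1978, -0.0552)

p̂₁ = 108/386 = 0.2798 and p̂₂ = 401/987 = 0.4063.
SE₁ = √(p̂₁(1−p̂₁)/n₁) = √(0.2798·0.7202/386) = 0.02285; SE₂ = √(0.4063·0.5937/987) = 0.01563.
Independent samples: SE of the difference = √(SE₁² + SE₂²) = √(0.0005221225 + 0.0002442969) = 0.02768.
z* for 99% confidence is 2.576, so the margin of error is 2.576 × 0.02768 = 0.07130.
Point estimate p̂₁ − p̂₂ = 0.2798 − 0.4063 = -0.1265.
-0.1265 ± 0.07130 → (-0.1978, -0.0552).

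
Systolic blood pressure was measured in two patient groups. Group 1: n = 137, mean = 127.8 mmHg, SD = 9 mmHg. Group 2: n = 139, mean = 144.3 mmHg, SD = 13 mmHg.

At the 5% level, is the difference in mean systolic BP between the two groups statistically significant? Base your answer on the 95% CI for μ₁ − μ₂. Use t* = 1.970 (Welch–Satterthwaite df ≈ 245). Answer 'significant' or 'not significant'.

significant

Standard errors of each mean: 9/√137 = 0.7689 and 13/√139 = 1.1026.
SE(x̄₁ − x̄₂) = √(0.7689² + 1.1026²) = 1.3442 for independent samples with unequal variances.
With t* = 1.970, the margin is 1.970 × 1.3442 = 2.6481.
x̄₁ − x̄₂ = 127.8 − 144.3 = -16.5000; the interval is -16.5000 ± 2.6481 = (-19.1481, -13.8519).
The interval (-19.1481, -13.8519) does not contain 0, so the difference is significant.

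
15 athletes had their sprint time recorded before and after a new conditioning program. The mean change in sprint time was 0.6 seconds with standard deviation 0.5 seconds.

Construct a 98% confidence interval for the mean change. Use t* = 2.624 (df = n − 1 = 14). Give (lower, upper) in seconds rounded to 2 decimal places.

(0.26, 0.94)

Paired design: SE = s_d/√n = 0.5/√15 = 0.1291.
t* = 2.624; margin of error = 2.624 × 0.1291 = 0.3388.
0.6 ± 0.3388 → (0.26, 0.94).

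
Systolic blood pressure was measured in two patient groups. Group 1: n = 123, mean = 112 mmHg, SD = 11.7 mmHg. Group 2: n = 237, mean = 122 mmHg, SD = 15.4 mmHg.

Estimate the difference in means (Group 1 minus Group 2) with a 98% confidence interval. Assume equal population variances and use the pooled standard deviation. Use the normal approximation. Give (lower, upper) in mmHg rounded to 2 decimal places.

Pooled variance s_p² = [122·11.7² + 236·15.4²] / (123+237−2) = 202.9898, so s_p = 14.2474.
SE_diff = s_p·√(1/n₁ + 1/n₂) = 14.2474·√(1/123 + 1/237) = 1.5833.
z* = 2.326; margin = 2.326 × 1.5833 = 3.6828.
Difference = 112 − 122 = -10.0000.
-10.0000 ± 3.6828 → (-13.68, -6.32).

(-13.68, -6.32)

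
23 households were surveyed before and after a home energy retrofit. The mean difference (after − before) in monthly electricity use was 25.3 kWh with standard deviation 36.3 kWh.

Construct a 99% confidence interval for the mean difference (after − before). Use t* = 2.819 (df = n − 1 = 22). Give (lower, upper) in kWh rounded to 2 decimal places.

Paired design: SE = s_d/√n = 36.3/√23 = 7.5691.
t* = 2.819; margin of error = 2.819 × 7.5691 = 21.3373.
25.3 ± 21.3373 → (3.96, 46.64).

(3.96, 46.64)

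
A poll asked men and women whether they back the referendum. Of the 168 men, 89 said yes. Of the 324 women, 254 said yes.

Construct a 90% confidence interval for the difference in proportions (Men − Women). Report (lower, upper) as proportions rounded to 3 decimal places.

Sample proportions: 89/168 = 0.5298, 254/324 = 0.7840.
Each SE is √(p̂(1−p̂)/n): √(0.5298·0.4702/168) = 0.03851 and √(0.7840·0.2160/324) = 0.02286.
SE(p̂₁ − p̂₂) = √(SE₁² + SE₂²) = √(0.0014830201 + 0.0005225796) = 0.04478, since the two samples are independent.
At 90% confidence z* = 1.645; margin = 1.645 × 0.04478 = 0.07366.
The difference is 0.5298 − 0.7840 = -0.2542, so the interval is -0.2542 ± 0.07366 = (-0.328, -0.181).

(-0.328, -0.181)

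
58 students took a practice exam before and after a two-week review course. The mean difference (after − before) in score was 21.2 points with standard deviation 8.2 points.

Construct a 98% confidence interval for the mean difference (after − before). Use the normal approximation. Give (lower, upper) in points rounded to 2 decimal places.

(18.70, 23.70)

This is a matched-pairs design, so SE = s_d/√n = 8.2/√58 = 1.0767.
Margin = 2.326 × 1.0767 = 2.5044; the interval is 21.2 ± 2.5044 = (18.70, 23.70).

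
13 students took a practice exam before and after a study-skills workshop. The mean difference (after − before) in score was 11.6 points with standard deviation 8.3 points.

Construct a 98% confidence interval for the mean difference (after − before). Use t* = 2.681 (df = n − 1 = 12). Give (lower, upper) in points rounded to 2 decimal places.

(5.43, 17.77)

This is a matched-pairs design, so SE = s_d/√n = 8.3/√13 = 2.3020.
Margin = 2.681 × 2.3020 = 6.1717; the interval is 11.6 ± 6.1717 = (5.43, 17.77).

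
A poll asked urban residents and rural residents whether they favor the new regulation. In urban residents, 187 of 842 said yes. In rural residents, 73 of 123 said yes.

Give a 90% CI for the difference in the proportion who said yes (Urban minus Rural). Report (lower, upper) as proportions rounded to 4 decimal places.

p̂₁ = 187/842 = 0.2221 and p̂₂ = 73/123 = 0.5935.
SE₁ = √(p̂₁(1−p̂₁)/n₁) = √(0.2221·0.7779/842) = 0.01432; SE₂ = √(0.5935·0.4065/123) = 0.04429.
Independent samples: SE of the difference = √(SE₁² + SE₂²) = √(0.0002050624 + 0.0019616041) = 0.04655.
z* for 90% confidence is 1.645, so the margin of error is 1.645 × 0.04655 = 0.07657.
Point estimate p̂₁ − p̂₂ = 0.2221 − 0.5935 = -0.3714.
-0.3714 ± 0.07657 → (-0.4480, -0.2948).

(-0.4480, -0.2948)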